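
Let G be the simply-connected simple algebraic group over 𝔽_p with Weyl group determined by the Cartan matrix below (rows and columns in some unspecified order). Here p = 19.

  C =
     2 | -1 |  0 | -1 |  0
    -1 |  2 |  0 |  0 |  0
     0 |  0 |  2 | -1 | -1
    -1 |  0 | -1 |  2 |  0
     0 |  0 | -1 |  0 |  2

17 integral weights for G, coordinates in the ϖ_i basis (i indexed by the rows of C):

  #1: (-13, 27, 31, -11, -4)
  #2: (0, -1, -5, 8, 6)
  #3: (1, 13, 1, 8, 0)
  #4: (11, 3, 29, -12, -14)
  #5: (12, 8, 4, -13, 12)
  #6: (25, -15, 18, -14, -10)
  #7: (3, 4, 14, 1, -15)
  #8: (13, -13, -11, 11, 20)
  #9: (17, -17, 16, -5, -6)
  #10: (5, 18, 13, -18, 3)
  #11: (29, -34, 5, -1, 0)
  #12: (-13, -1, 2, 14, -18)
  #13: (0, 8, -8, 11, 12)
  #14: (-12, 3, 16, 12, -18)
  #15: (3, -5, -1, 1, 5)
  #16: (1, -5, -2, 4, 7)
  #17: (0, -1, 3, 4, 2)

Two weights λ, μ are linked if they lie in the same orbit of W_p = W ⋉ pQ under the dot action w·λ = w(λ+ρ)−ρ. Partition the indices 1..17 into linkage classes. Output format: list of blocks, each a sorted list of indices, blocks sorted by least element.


Cartan matrix: type A_5 (|W|=720); un-permuting the 5 rows.

λ_j+ρ reflected into Ā_19 (⟨·,θ^∨⟩≤19); 5-tuples as given:

  λ_1+ρ ↦ (3, 0, 6, 0, 3) · λ_2+ρ ↦ (1, 0, 4, 5, 3) · λ_3+ρ ↦ (2, 5, 6, 3, 2) · λ_4+ρ ↦ (11, 1, 3, 0, 3) · λ_5+ρ ↦ (1, 0, 4, 5, 3) · λ_6+ρ ↦ (1, 0, 4, 5, 3) · λ_7+ρ ↦ (2, 2, 1, 2, 7) · λ_8+ρ ↦ (2, 2, 1, 2, 7) · λ_9+ρ ↦ (2, 2, 1, 2, 7) · λ_10+ρ ↦ (11, 1, 3, 0, 3) · λ_11+ρ ↦ (11, 1, 3, 0, 3) · λ_12+ρ ↦ (11, 1, 3, 0, 3) · λ_13+ρ ↦ (1, 0, 4, 5, 3) · λ_14+ρ ↦ (0, 4, 0, 2, 6) · λ_15+ρ ↦ (0, 4, 0, 2, 6) · λ_16+ρ ↦ (2, 2, 1, 2, 7) · λ_17+ρ ↦ (1, 0, 4, 5, 3)

Linkage partition of the 17 weights (6 classes, p=19):

[[1], [2, 5, 6, 13, 17], [3], [4, 10, 11, 12], [7, 8, 9, 16], [14, 15]]


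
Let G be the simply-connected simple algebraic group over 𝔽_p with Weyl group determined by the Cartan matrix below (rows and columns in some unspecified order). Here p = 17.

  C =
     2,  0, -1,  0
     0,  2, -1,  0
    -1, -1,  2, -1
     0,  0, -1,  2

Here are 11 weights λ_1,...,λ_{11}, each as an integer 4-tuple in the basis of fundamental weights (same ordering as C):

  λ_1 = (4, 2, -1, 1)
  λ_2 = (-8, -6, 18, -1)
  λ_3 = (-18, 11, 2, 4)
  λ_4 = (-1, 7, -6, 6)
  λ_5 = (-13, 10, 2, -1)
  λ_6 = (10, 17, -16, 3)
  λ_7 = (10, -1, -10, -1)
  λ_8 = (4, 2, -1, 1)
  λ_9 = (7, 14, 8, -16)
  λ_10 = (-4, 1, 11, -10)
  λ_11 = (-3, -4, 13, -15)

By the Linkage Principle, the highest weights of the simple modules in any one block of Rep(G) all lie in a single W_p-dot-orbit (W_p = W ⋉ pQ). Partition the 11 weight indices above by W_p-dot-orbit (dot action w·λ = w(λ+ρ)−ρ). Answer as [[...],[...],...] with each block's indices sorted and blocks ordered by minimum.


Root system D_4: the 4×4 matrix C matches after relabeling.

Alcove-folded reps (p=17, 11 weights, presented ϖ-order):

  λ_1 → (5, 3, 0, 2) · λ_2 → (5, 3, 0, 2) · λ_3 → (3, 2, 0, 9) · λ_4 → (5, 3, 0, 2) · λ_5 → (3, 2, 0, 9) · λ_6 → (3, 2, 1, 10) · λ_7 → (7, 0, 2, 0) · λ_8 → (5, 3, 0, 2) · λ_9 → (7, 0, 2, 0) · λ_10 → (3, 2, 0, 9) · λ_11 → (3, 2, 0, 9)

4 distinct reps among the 11 weights ⇒ 4 W_17-linkage classes:

[[1, 2, 4, 8], [3, 5, 10, 11], [6], [7, 9]]


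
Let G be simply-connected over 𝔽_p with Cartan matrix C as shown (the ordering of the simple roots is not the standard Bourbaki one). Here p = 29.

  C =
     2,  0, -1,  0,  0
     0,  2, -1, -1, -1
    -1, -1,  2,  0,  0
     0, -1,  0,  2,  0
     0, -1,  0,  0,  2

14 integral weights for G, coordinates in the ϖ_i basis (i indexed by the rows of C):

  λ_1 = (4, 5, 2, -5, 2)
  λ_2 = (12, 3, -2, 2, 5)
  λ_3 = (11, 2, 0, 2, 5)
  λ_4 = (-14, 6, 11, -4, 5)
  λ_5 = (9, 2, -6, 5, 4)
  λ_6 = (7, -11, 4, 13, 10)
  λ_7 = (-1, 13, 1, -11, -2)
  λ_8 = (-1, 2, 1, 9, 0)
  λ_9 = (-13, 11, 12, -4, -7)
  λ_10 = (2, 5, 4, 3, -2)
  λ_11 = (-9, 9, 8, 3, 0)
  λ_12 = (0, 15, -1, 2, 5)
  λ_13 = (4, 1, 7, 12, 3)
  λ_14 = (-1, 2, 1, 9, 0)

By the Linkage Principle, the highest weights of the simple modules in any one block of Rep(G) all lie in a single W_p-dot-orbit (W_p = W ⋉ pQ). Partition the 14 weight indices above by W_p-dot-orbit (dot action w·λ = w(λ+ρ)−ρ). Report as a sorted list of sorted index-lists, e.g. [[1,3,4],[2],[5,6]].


Type D_5, rank 5, |W|=1920; reorder rows/cols to standard.

Each λ_j+ρ reduced to Ā_29; 5-tuples below use C's row order:

  [1] (5, 2, 3, 4, 3);  [2] (12, 3, 1, 3, 6);  [3] (12, 3, 1, 3, 6);  [4] (12, 3, 1, 3, 6);  [5] (5, 2, 3, 4, 3);  [6] (3, 5, 5, 4, 1);  [7] (0, 3, 2, 10, 1);  [8] (0, 3, 2, 10, 1);  [9] (12, 3, 1, 3, 6);  [10] (3, 5, 5, 4, 1);  [11] (3, 5, 5, 4, 1);  [12] (12, 3, 1, 3, 6);  [13] (0, 3, 2, 10, 1);  [14] (0, 3, 2, 10, 1)

The 14 indices split into 4 linkage classes (same alcove rep ⇔ same W_29-dot-orbit):

[[1, 5], [2, 3, 4, 9, 12], [6, 10, 11], [7, 8, 13, 14]]


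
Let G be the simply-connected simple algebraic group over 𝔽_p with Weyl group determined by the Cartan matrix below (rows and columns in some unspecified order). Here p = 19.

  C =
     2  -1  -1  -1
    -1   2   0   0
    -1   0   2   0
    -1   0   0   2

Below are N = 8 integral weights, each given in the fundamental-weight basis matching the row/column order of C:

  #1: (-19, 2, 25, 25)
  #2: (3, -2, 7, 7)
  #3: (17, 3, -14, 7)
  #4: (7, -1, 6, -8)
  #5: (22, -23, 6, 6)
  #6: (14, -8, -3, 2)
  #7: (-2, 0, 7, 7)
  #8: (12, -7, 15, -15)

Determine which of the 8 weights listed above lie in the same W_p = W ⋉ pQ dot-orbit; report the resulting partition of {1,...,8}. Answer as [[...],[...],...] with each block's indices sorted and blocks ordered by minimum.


D_4 Cartan matrix, 4 simple roots permuted; ρ=(1,1,1,1).

λ_j+ρ reflected into Ā_19 (⟨·,θ^∨⟩≤19); 4-tuples as given:

  1: (1, 0, 7, 7);  2: (1, 0, 7, 7);  3: (1, 7, 2, 3);  4: (1, 0, 7, 7);  5: (1, 0, 7, 7);  6: (1, 7, 2, 3);  7: (1, 0, 7, 7);  8: (1, 3, 5, 3)

Grouping the 8 weights by Ā_19-representative: 3 linkage classes.

[[1, 2, 4, 5, 7], [3, 6], [8]]


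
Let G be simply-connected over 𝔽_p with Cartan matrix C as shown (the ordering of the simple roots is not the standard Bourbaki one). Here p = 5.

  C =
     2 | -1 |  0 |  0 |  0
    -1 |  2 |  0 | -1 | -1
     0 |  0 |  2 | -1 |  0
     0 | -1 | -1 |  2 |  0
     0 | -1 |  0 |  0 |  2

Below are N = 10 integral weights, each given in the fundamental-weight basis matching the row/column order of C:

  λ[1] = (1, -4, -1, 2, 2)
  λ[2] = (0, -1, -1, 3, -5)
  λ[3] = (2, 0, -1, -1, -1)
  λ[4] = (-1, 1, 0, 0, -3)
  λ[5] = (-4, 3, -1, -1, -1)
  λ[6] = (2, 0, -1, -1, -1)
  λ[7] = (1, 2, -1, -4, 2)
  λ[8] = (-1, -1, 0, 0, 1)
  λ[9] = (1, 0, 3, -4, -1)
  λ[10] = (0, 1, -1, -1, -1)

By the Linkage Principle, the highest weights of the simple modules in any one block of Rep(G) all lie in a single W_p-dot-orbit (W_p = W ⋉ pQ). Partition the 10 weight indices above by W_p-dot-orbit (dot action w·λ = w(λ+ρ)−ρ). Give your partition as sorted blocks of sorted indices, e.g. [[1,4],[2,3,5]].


D_5 Cartan matrix, 5 simple roots permuted; ρ=(1,1,1,1,1).

λ_j+ρ reflected into Ā_5 (⟨·,θ^∨⟩≤5); 5-tuples as given:

  1: (1, 2, 0, 0, 0) · 2: (3, 1, 0, 0, 0) · 3: (3, 1, 0, 0, 0) · 4: (0, 0, 1, 1, 2) · 5: (3, 1, 0, 0, 0) · 6: (3, 1, 0, 0, 0) · 7: (1, 2, 0, 0, 0) · 8: (0, 0, 1, 1, 2) · 9: (0, 0, 1, 1, 2) · 10: (1, 2, 0, 0, 0)

Partition of {1..10} into 3 W_5-dot-orbits:

[[1, 7, 10], [2, 3, 5, 6], [4, 8, 9]]


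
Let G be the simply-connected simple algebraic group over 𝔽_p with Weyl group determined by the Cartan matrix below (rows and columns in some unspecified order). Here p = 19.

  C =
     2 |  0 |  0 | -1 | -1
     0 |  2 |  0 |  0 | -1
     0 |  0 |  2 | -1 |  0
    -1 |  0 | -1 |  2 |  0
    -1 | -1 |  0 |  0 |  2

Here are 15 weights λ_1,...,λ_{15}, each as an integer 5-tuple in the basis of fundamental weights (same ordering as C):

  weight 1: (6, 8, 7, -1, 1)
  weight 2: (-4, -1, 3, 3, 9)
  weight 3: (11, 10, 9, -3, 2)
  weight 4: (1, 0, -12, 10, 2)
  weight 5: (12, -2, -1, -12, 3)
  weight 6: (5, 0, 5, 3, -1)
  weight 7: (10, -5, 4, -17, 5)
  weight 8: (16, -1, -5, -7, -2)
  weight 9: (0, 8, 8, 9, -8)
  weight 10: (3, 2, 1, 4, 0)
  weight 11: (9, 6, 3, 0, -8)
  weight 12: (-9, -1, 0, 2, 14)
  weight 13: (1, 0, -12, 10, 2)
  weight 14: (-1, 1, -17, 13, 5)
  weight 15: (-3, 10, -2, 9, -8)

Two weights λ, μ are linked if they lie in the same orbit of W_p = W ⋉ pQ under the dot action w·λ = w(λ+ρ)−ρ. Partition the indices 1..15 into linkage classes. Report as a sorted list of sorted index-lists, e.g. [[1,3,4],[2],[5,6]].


Dynkin diagram of C (from the 8 off-diagonal −1 entries): A_5.

Ā_19 reps of the 15 weights (A_5, coords as presented):

  [1] (7, 2, 1, 0, 2) · [2] (3, 0, 4, 1, 7) · [3] (4, 3, 2, 5, 1) · [4] (2, 1, 11, 0, 3) · [5] (2, 1, 11, 0, 3) · [6] (6, 1, 6, 4, 0) · [7] (2, 1, 11, 0, 3) · [8] (6, 1, 6, 4, 0) · [9] (6, 1, 6, 4, 0) · [10] (4, 3, 2, 5, 1) · [11] (3, 0, 4, 1, 7) · [12] (3, 0, 4, 1, 7) · [13] (2, 1, 11, 0, 3) · [14] (2, 1, 11, 0, 3) · [15] (7, 2, 1, 0, 2)

Partition of {1..15} into 5 W_19-dot-orbits:

[[1, 15], [2, 11, 12], [3, 10], [4, 5, 7, 13, 14], [6, 8, 9]]


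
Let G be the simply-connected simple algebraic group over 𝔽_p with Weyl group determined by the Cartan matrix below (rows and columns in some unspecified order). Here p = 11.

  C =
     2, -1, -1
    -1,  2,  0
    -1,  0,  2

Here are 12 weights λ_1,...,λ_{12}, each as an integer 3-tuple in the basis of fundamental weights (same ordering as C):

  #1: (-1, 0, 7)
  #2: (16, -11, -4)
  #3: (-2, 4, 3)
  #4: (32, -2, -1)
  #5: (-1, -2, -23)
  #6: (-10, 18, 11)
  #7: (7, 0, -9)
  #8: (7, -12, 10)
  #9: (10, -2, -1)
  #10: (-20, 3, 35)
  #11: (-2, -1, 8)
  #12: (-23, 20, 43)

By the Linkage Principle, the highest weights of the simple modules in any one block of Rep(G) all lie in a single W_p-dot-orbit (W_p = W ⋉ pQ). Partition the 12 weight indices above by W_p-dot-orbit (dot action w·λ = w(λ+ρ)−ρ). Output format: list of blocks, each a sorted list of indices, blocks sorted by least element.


Type A_3, rank 3, |W|=24; reorder rows/cols to standard.

Folding the 12 weights λ_j+ρ into Ā_11 (reps in the given 3-coord order):

  λ_1 → (0, 1, 8)
  λ_2 → (1, 4, 3)
  λ_3 → (1, 4, 3)
  λ_4 → (10, 1, 0)
  λ_5 → (10, 1, 0)
  λ_6 → (0, 1, 8)
  λ_7 → (0, 1, 8)
  λ_8 → (3, 0, 0)
  λ_9 → (10, 1, 0)
  λ_10 → (4, 1, 3)
  λ_11 → (0, 1, 8)
  λ_12 → (10, 1, 0)

5 distinct reps among the 12 weights ⇒ 5 W_11-linkage classes:

[[1, 6, 7, 11], [2, 3], [4, 5, 9, 12], [8], [10]]


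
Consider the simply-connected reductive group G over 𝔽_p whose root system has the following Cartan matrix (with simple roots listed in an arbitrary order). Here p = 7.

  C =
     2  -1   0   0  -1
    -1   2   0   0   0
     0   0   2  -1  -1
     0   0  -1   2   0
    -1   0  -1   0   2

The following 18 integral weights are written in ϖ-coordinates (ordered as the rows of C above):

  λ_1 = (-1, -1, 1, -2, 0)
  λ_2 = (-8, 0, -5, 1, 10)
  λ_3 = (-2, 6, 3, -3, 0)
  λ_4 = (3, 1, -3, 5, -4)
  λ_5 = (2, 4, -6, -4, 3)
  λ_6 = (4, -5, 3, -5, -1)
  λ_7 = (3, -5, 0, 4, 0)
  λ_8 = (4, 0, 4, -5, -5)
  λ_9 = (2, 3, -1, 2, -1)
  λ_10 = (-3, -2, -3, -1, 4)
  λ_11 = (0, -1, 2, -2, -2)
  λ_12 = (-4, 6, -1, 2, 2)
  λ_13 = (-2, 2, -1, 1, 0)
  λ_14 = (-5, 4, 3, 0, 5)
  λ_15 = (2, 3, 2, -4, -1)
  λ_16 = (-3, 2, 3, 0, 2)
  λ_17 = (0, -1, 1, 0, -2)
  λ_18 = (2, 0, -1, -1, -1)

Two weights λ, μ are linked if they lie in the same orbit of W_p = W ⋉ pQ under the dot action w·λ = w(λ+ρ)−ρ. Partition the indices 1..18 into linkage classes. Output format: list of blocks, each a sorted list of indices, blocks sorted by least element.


Dynkin diagram of C (from the 8 off-diagonal −1 entries): A_5.

W_7-reps of the 18 weights in Ā_7 (same 5-coord order as C):

    λ_1+ρ ↦ (0, 0, 1, 1, 1)
    λ_2+ρ ↦ (1, 2, 0, 2, 0)
    λ_3+ρ ↦ (1, 2, 0, 2, 0)
    λ_4+ρ ↦ (1, 1, 3, 1, 1)
    λ_5+ρ ↦ (0, 1, 0, 1, 2)
    λ_6+ρ ↦ (1, 2, 0, 2, 0)
    λ_7+ρ ↦ (0, 0, 1, 1, 1)
    λ_8+ρ ↦ (1, 1, 3, 1, 1)
    λ_9+ρ ↦ (3, 1, 0, 0, 0)
    λ_10+ρ ↦ (1, 2, 0, 2, 0)
    λ_11+ρ ↦ (0, 0, 1, 1, 1)
    λ_12+ρ ↦ (3, 1, 0, 0, 0)
    λ_13+ρ ↦ (1, 2, 0, 2, 0)
    λ_14+ρ ↦ (0, 1, 0, 1, 2)
    λ_15+ρ ↦ (3, 1, 0, 0, 0)
    λ_16+ρ ↦ (1, 1, 3, 1, 1)
    λ_17+ρ ↦ (0, 0, 1, 1, 1)
    λ_18+ρ ↦ (3, 1, 0, 0, 0)

Linkage partition of the 18 weights (5 classes, p=7):

[[1, 7, 11, 17], [2, 3, 6, 10, 13], [4, 8, 16], [5, 14], [9, 12, 15, 18]]


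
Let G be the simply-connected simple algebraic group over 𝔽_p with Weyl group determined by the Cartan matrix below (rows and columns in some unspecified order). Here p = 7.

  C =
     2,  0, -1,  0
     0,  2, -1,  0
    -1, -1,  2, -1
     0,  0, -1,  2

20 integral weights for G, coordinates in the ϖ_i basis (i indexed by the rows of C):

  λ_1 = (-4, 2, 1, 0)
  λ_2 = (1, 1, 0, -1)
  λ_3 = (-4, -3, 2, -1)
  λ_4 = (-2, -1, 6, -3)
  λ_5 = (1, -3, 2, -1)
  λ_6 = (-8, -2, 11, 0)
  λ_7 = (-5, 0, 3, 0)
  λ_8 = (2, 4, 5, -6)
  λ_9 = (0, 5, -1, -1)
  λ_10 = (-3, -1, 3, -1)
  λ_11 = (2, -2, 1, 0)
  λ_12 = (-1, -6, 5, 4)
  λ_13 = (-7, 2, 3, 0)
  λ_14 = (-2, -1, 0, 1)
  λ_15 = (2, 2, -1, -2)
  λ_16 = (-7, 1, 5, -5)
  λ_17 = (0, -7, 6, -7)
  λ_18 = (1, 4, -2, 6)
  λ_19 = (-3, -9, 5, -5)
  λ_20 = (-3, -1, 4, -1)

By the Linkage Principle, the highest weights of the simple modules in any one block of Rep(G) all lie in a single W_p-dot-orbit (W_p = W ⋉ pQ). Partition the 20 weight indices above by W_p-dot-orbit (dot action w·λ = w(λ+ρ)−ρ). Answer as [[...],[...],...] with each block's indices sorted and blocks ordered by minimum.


C ↔ D_4 under row/col permutation; |W(D_4)| = 192.

Folding the 20 weights λ_j+ρ into Ā_7 (reps in the given 4-coord order):

    λ_1 → (2, 2, 1, 0)
    λ_2 → (2, 2, 1, 0)
    λ_3 → (1, 0, 0, 2)
    λ_4 → (1, 0, 0, 2)
    λ_5 → (2, 2, 1, 0)
    λ_6 → (3, 1, 1, 1)
    λ_7 → (4, 1, 0, 1)
    λ_8 → (3, 1, 1, 1)
    λ_9 → (1, 6, 0, 0)
    λ_10 → (2, 0, 2, 0)
    λ_11 → (3, 1, 1, 1)
    λ_12 → (4, 1, 0, 1)
    λ_13 → (4, 1, 0, 1)
    λ_14 → (1, 0, 0, 2)
    λ_15 → (2, 2, 1, 0)
    λ_16 → (2, 2, 1, 0)
    λ_17 → (4, 1, 0, 1)
    λ_18 → (4, 1, 0, 1)
    λ_19 → (3, 1, 1, 1)
    λ_20 → (2, 0, 2, 0)

Partition of {1..20} into 6 W_7-dot-orbits:

[[1, 2, 5, 15, 16], [3, 4, 14], [6, 8, 11, 19], [7, 12, 13, 17, 18], [9], [10, 20]]


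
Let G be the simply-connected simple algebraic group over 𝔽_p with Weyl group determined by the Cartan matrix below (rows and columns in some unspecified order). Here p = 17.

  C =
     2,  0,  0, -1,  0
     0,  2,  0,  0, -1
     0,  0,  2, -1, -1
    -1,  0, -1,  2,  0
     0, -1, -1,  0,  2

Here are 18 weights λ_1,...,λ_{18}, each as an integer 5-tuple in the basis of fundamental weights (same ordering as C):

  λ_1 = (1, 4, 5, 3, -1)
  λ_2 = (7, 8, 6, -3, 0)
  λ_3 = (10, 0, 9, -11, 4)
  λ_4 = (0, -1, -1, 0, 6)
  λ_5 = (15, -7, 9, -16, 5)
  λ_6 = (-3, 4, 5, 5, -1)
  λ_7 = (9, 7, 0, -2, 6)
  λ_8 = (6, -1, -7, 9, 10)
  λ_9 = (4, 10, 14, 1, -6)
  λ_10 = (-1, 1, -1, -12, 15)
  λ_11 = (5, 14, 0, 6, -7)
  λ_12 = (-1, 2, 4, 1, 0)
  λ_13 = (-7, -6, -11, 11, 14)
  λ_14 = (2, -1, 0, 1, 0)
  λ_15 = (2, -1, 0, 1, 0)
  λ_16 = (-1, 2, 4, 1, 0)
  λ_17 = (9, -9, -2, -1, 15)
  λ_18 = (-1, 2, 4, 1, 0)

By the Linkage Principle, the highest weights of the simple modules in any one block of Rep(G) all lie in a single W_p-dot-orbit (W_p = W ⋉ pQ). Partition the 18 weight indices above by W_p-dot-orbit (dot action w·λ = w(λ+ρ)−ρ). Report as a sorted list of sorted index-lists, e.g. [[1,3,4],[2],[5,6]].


Root system A_5: the 5×5 matrix C matches after relabeling.

Each λ_j+ρ reduced to Ā_17; 5-tuples below use C's row order:

  λ_1+ρ ↦ (2, 5, 6, 4, 0);  λ_2+ρ ↦ (0, 3, 5, 2, 1);  λ_3+ρ ↦ (1, 1, 0, 10, 5);  λ_4+ρ ↦ (1, 0, 0, 1, 7);  λ_5+ρ ↦ (1, 1, 0, 10, 5);  λ_6+ρ ↦ (2, 5, 6, 4, 0);  λ_7+ρ ↦ (1, 0, 0, 1, 7);  λ_8+ρ ↦ (2, 5, 6, 4, 0);  λ_9+ρ ↦ (2, 5, 6, 4, 0);  λ_10+ρ ↦ (1, 1, 0, 10, 5);  λ_11+ρ ↦ (0, 3, 5, 2, 1);  λ_12+ρ ↦ (0, 3, 5, 2, 1);  λ_13+ρ ↦ (2, 5, 6, 4, 0);  λ_14+ρ ↦ (3, 0, 1, 2, 1);  λ_15+ρ ↦ (3, 0, 1, 2, 1);  λ_16+ρ ↦ (0, 3, 5, 2, 1);  λ_17+ρ ↦ (1, 0, 0, 1, 7);  λ_18+ρ ↦ (0, 3, 5, 2, 1)

Grouping the 18 weights by Ā_17-representative: 5 linkage classes.

[[1, 6, 8, 9, 13], [2, 11, 12, 16, 18], [3, 5, 10], [4, 7, 17], [14, 15]]


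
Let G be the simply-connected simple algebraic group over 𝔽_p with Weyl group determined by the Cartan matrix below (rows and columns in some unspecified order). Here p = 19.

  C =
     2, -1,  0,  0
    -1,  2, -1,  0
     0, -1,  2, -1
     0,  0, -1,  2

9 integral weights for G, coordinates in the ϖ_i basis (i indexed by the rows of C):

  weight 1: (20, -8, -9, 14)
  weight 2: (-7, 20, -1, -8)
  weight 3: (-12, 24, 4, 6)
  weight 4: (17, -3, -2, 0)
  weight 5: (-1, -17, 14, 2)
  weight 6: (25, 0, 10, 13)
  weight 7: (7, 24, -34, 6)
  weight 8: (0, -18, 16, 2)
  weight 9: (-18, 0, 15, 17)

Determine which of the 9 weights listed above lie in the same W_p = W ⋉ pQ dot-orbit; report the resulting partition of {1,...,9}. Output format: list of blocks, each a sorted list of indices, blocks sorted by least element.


Dynkin diagram of C (from the 6 off-diagonal −1 entries): A_4.

Each λ_j+ρ reduced to Ā_19; 4-tuples below use C's row order:

    1: (4, 8, 5, 2)
    2: (4, 8, 5, 2)
    3: (7, 1, 6, 5)
    4: (15, 1, 0, 2)
    5: (15, 1, 0, 2)
    6: (7, 1, 6, 5)
    7: (7, 1, 6, 5)
    8: (15, 1, 0, 2)
    9: (15, 1, 0, 2)

3 distinct reps among the 9 weights ⇒ 3 W_19-linkage classes:

[[1, 2], [3, 6, 7], [4, 5, 8, 9]]


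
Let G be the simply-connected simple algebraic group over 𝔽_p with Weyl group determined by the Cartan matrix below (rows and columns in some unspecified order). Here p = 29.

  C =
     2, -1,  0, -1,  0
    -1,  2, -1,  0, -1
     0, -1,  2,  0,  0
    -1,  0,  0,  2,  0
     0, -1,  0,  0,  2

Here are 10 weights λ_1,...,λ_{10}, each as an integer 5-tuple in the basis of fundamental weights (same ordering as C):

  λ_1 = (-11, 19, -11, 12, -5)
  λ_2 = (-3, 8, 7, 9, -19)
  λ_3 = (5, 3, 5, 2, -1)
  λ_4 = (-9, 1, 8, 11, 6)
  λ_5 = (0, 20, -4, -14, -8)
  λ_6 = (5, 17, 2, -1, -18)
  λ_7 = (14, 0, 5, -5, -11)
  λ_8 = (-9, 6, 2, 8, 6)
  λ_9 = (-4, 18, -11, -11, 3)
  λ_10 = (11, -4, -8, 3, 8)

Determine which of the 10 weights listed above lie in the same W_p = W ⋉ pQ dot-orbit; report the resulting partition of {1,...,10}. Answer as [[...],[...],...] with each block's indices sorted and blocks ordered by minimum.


Dynkin diagram of C (from the 8 off-diagonal −1 entries): D_5.

Ā_29 reps of the 10 weights (D_5, coords as presented):

  λ_1 → (6, 4, 6, 3, 0);  λ_2 → (7, 1, 2, 1, 6);  λ_3 → (6, 4, 6, 3, 0);  λ_4 → (2, 6, 3, 4, 1);  λ_5 → (7, 1, 2, 1, 6);  λ_6 → (1, 1, 3, 0, 17);  λ_7 → (2, 6, 3, 4, 1);  λ_8 → (7, 1, 2, 1, 6);  λ_9 → (6, 4, 6, 3, 0);  λ_10 → (2, 6, 3, 4, 1)

These 10 weights hit 4 W_29-dot-orbits; sizes (3, 3, 3, 1):

[[1, 3, 9], [2, 5, 8], [4, 7, 10], [6]]


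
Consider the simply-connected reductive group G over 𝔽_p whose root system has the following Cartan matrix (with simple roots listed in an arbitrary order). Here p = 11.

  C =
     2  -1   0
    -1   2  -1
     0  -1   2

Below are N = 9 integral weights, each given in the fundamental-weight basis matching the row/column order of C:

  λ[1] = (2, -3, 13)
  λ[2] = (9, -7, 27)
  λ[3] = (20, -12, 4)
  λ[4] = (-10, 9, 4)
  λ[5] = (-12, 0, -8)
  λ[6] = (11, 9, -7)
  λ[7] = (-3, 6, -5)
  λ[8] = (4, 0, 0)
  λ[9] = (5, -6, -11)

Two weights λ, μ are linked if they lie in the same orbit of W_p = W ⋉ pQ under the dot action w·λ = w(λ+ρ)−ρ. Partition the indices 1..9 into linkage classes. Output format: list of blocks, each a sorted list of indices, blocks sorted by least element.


Cartan matrix: type A_3 (|W|=24); un-permuting the 3 rows.

Ā_11 reps of the 9 weights (A_3, coords as presented):

    λ_1+ρ ↦ (2, 1, 7)
    λ_2+ρ ↦ (0, 1, 4)
    λ_3+ρ ↦ (0, 1, 4)
    λ_4+ρ ↦ (5, 1, 1)
    λ_5+ρ ↦ (0, 1, 4)
    λ_6+ρ ↦ (0, 1, 4)
    λ_7+ρ ↦ (2, 1, 4)
    λ_8+ρ ↦ (5, 1, 1)
    λ_9+ρ ↦ (5, 1, 1)

These 9 weights hit 4 W_11-dot-orbits; sizes (1, 4, 3, 1):

[[1], [2, 3, 5, 6], [4, 8, 9], [7]]


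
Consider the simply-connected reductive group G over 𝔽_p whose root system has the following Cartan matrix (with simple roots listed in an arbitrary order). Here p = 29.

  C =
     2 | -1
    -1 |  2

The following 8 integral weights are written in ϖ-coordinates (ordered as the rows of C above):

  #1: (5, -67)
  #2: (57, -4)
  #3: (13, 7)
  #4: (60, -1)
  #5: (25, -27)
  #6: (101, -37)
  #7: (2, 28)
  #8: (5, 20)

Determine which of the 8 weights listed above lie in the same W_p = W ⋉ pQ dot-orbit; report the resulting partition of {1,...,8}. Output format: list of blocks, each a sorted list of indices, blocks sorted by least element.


C ↔ A_2 under row/col permutation; |W(A_2)| = 6.

λ_j+ρ reflected into Ā_29 (⟨·,θ^∨⟩≤29); 2-tuples as given:

  λ_1+ρ ↦ (6, 21) · λ_2+ρ ↦ (0, 26) · λ_3+ρ ↦ (14, 8) · λ_4+ρ ↦ (0, 26) · λ_5+ρ ↦ (0, 26) · λ_6+ρ ↦ (14, 8) · λ_7+ρ ↦ (0, 26) · λ_8+ρ ↦ (6, 21)

These 8 weights hit 3 W_29-dot-orbits; sizes (2, 4, 2):

[[1, 8], [2, 4, 5, 7], [3, 6]]


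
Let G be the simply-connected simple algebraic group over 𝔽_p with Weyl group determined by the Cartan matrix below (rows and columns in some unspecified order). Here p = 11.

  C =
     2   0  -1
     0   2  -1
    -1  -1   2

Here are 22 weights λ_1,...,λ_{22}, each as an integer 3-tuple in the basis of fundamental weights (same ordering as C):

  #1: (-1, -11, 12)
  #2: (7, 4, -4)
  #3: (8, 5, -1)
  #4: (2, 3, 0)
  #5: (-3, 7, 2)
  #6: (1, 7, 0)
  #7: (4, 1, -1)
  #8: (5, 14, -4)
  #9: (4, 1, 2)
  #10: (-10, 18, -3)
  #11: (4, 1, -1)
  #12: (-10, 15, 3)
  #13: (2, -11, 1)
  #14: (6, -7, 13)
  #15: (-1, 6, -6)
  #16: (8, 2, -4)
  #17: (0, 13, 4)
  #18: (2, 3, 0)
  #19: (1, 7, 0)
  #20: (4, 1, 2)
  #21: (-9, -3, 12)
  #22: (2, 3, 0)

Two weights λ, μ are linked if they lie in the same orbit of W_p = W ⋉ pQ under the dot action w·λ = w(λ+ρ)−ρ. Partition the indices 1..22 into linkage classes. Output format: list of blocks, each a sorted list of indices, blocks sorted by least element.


Type A_3, rank 3, |W|=24; reorder rows/cols to standard.

Alcove-folded reps (p=11, 22 weights, presented ϖ-order):

  λ_1+ρ ↦ (2, 8, 1);  λ_2+ρ ↦ (5, 2, 3);  λ_3+ρ ↦ (5, 2, 0);  λ_4+ρ ↦ (3, 4, 1);  λ_5+ρ ↦ (2, 8, 1);  λ_6+ρ ↦ (2, 8, 1);  λ_7+ρ ↦ (5, 2, 0);  λ_8+ρ ↦ (3, 4, 1);  λ_9+ρ ↦ (5, 2, 3);  λ_10+ρ ↦ (6, 0, 3);  λ_11+ρ ↦ (5, 2, 0);  λ_12+ρ ↦ (5, 2, 0);  λ_13+ρ ↦ (5, 2, 3);  λ_14+ρ ↦ (3, 4, 1);  λ_15+ρ ↦ (5, 2, 0);  λ_16+ρ ↦ (6, 0, 3);  λ_17+ρ ↦ (5, 2, 3);  λ_18+ρ ↦ (3, 4, 1);  λ_19+ρ ↦ (2, 8, 1);  λ_20+ρ ↦ (5, 2, 3);  λ_21+ρ ↦ (6, 0, 3);  λ_22+ρ ↦ (3, 4, 1)

The 22 indices split into 5 linkage classes (same alcove rep ⇔ same W_11-dot-orbit):

[[1, 5, 6, 19], [2, 9, 13, 17, 20], [3, 7, 11, 12, 15], [4, 8, 14, 18, 22], [10, 16, 21]]


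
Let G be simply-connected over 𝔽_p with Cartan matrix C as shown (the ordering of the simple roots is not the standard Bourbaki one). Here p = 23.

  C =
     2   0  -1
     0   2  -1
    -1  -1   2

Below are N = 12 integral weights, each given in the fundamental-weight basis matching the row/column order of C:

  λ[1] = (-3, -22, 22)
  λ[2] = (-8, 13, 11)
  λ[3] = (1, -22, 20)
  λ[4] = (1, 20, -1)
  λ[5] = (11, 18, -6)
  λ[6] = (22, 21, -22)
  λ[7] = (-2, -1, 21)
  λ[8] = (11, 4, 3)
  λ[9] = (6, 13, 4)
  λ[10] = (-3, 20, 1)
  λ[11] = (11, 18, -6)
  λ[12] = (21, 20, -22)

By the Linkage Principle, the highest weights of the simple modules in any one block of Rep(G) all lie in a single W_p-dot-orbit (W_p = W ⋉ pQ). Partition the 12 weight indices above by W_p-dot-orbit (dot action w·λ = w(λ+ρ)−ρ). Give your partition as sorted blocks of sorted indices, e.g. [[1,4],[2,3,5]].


Root system A_3: the 3×3 matrix C matches after relabeling.

Alcove-folded reps (p=23, 12 weights, presented ϖ-order):

  1: (2, 21, 0) · 2: (4, 11, 5) · 3: (2, 21, 0) · 4: (2, 21, 0) · 5: (4, 11, 5) · 6: (1, 0, 21) · 7: (1, 0, 21) · 8: (12, 5, 4) · 9: (4, 11, 5) · 10: (2, 21, 0) · 11: (4, 11, 5) · 12: (1, 0, 21)

Grouping the 12 weights by Ā_23-representative: 4 linkage classes.

[[1, 3, 4, 10], [2, 5, 9, 11], [6, 7, 12], [8]]


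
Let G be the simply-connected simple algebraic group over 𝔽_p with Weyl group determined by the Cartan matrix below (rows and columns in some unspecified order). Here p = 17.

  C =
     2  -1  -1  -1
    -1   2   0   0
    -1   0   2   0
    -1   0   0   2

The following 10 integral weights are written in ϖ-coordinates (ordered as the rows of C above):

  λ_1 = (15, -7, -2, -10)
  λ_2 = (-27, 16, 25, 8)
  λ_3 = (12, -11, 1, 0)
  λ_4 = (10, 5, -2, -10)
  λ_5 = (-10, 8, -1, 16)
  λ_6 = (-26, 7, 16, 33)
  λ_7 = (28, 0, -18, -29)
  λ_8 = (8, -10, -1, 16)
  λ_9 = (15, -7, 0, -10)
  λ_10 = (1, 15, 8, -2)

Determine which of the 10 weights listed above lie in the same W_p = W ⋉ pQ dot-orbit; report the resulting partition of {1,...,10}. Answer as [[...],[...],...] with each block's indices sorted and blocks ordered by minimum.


Root system D_4: the 4×4 matrix C matches after relabeling.

Each λ_j+ρ reduced to Ā_17; 4-tuples below use C's row order:

  λ_1+ρ ↦ (0, 6, 1, 9)
  λ_2+ρ ↦ (0, 0, 9, 8)
  λ_3+ρ ↦ (1, 10, 2, 1)
  λ_4+ρ ↦ (0, 6, 1, 9)
  λ_5+ρ ↦ (0, 0, 9, 8)
  λ_6+ρ ↦ (0, 0, 9, 8)
  λ_7+ρ ↦ (1, 3, 11, 0)
  λ_8+ρ ↦ (0, 0, 9, 8)
  λ_9+ρ ↦ (0, 6, 1, 9)
  λ_10+ρ ↦ (0, 6, 1, 9)

These 10 weights hit 4 W_17-dot-orbits; sizes (4, 4, 1, 1):

[[1, 4, 9, 10], [2, 5, 6, 8], [3], [7]]


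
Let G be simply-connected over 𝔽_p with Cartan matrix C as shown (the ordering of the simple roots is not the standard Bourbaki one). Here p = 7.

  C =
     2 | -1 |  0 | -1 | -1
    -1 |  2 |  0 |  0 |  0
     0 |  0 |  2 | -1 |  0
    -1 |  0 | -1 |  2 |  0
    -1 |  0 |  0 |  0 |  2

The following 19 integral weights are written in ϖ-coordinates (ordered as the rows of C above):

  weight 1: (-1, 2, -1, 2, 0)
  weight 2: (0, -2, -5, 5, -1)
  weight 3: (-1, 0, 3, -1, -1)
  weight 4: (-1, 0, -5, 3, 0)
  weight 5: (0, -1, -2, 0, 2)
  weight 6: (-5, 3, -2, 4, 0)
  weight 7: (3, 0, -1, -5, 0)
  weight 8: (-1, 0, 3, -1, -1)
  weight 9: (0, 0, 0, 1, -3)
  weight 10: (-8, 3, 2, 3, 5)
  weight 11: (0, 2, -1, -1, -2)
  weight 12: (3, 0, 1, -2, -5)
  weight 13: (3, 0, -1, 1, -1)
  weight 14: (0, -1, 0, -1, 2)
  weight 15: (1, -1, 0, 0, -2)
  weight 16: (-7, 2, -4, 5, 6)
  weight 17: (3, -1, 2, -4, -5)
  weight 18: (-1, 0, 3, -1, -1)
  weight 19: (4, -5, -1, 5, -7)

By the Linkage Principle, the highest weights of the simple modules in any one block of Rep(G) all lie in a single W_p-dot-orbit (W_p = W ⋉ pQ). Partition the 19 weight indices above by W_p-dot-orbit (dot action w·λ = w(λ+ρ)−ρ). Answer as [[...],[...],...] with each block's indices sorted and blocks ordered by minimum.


D_5 Cartan matrix, 5 simple roots permuted; ρ=(1,1,1,1,1).

Alcove-folded reps (p=7, 19 weights, presented ϖ-order):

    λ_1 → (0, 3, 0, 0, 1)
    λ_2 → (0, 1, 4, 0, 0)
    λ_3 → (0, 1, 4, 0, 0)
    λ_4 → (0, 1, 4, 0, 1)
    λ_5 → (1, 0, 1, 0, 3)
    λ_6 → (1, 0, 1, 0, 3)
    λ_7 → (0, 1, 4, 0, 1)
    λ_8 → (0, 1, 4, 0, 0)
    λ_9 → (1, 0, 1, 1, 1)
    λ_10 → (0, 3, 0, 0, 1)
    λ_11 → (0, 3, 0, 0, 1)
    λ_12 → (1, 0, 1, 0, 3)
    λ_13 → (0, 1, 4, 0, 0)
    λ_14 → (1, 0, 1, 0, 3)
    λ_15 → (1, 0, 1, 1, 1)
    λ_16 → (0, 3, 0, 0, 1)
    λ_17 → (0, 3, 0, 0, 1)
    λ_18 → (0, 1, 4, 0, 0)
    λ_19 → (0, 1, 4, 0, 1)

Partition of {1..19} into 5 W_7-dot-orbits:

[[1, 10, 11, 16, 17], [2, 3, 8, 13, 18], [4, 7, 19], [5, 6, 12, 14], [9, 15]]


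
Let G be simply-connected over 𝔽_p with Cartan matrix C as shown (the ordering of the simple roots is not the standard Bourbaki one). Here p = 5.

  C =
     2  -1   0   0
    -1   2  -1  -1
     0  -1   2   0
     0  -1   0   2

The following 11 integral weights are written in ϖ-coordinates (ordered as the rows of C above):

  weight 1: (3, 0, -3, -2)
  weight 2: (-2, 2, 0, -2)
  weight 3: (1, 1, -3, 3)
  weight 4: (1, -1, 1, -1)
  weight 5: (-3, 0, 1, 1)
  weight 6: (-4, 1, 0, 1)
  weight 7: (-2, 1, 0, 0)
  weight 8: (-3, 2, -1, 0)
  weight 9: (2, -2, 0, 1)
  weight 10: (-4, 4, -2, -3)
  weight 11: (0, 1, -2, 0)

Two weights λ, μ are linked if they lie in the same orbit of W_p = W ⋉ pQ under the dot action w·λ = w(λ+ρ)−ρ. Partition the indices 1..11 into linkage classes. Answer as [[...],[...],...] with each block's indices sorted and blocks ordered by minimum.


D_4 Cartan matrix, 4 simple roots permuted; ρ=(1,1,1,1).

Each λ_j+ρ reduced to Ā_5; 4-tuples below use C's row order:

  1: (2, 1, 0, 1);  2: (1, 1, 1, 1);  3: (1, 1, 1, 1);  4: (2, 0, 2, 0);  5: (1, 1, 1, 1);  6: (2, 1, 0, 1);  7: (1, 1, 1, 1);  8: (2, 1, 0, 1);  9: (2, 1, 0, 1);  10: (2, 1, 0, 1);  11: (1, 1, 1, 1)

Partition of {1..11} into 3 W_5-dot-orbits:

[[1, 6, 8, 9, 10], [2, 3, 5, 7, 11], [4]]


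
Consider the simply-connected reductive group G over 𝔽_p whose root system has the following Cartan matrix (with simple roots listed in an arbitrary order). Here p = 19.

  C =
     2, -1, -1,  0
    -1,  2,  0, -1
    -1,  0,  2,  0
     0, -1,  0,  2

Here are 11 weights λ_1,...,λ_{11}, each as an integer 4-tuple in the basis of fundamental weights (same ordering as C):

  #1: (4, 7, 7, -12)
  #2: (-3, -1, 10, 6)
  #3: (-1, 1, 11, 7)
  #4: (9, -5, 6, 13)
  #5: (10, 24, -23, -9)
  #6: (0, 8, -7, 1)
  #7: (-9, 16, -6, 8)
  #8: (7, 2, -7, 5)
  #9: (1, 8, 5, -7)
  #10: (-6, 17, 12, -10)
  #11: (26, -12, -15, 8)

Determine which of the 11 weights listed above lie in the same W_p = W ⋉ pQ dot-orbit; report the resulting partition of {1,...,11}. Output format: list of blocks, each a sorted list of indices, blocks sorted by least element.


Cartan matrix: type A_4 (|W|=120); un-permuting the 4 rows.

W_19-reps of the 11 weights in Ā_19 (same 4-coord order as C):

  1: (2, 3, 6, 6)
  2: (0, 2, 9, 5)
  3: (0, 2, 9, 5)
  4: (5, 4, 1, 2)
  5: (2, 3, 6, 6)
  6: (5, 4, 1, 2)
  7: (5, 4, 1, 2)
  8: (2, 3, 6, 6)
  9: (2, 3, 6, 6)
  10: (5, 4, 1, 2)
  11: (2, 3, 6, 6)

Grouping the 11 weights by Ā_19-representative: 3 linkage classes.

[[1, 5, 8, 9, 11], [2, 3], [4, 6, 7, 10]]


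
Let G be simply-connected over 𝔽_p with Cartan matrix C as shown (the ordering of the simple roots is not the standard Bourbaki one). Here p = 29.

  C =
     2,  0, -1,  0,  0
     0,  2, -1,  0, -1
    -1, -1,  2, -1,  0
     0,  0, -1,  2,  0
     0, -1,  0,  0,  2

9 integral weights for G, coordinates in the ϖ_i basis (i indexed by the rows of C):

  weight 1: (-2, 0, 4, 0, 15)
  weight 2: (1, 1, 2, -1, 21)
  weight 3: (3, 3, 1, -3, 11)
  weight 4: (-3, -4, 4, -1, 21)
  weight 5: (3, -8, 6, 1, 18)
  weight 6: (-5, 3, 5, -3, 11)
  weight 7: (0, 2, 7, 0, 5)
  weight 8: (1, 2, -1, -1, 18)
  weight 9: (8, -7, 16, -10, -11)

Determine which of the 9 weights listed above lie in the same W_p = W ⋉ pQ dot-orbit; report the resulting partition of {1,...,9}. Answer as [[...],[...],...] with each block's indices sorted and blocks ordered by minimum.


Cartan matrix: type D_5 (|W|=1920); un-permuting the 5 rows.

Ā_29 reps of the 9 weights (D_5, coords as presented):

  [1] (1, 1, 4, 1, 16);  [2] (2, 3, 0, 0, 19);  [3] (4, 4, 0, 2, 12);  [4] (2, 3, 0, 0, 19);  [5] (4, 4, 0, 2, 12);  [6] (4, 4, 0, 2, 12);  [7] (1, 2, 8, 1, 6);  [8] (2, 3, 0, 0, 19);  [9] (1, 2, 8, 1, 6)

Linkage partition of the 9 weights (4 classes, p=29):

[[1], [2, 4, 8], [3, 5, 6], [7, 9]]


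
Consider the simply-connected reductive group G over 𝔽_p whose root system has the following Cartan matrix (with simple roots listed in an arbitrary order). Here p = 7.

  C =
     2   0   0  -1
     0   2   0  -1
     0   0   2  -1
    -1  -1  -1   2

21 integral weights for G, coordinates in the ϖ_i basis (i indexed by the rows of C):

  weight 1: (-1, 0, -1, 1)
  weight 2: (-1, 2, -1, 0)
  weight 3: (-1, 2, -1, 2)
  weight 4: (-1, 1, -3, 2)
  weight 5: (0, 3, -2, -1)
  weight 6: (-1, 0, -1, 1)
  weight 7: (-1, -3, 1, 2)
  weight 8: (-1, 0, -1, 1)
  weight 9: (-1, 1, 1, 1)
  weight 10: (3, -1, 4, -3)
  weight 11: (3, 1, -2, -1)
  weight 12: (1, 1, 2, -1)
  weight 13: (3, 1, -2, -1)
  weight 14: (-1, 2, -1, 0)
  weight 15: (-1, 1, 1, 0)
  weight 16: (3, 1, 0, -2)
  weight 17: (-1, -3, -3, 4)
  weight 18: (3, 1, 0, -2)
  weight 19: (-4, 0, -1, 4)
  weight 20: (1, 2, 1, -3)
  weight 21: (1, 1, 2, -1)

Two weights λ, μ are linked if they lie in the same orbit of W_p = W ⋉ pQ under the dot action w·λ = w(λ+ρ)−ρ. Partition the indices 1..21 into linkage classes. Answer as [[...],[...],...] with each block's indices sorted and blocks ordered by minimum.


Cartan matrix: type D_4 (|W|=192); un-permuting the 4 rows.

W_7-reps of the 21 weights in Ā_7 (same 4-coord order as C):

    1: (0, 1, 0, 2)
    2: (0, 3, 0, 1)
    3: (0, 3, 0, 1)
    4: (0, 2, 2, 1)
    5: (0, 3, 0, 1)
    6: (0, 1, 0, 2)
    7: (0, 2, 2, 1)
    8: (0, 1, 0, 2)
    9: (0, 2, 2, 1)
    10: (2, 2, 3, 0)
    11: (3, 1, 0, 1)
    12: (2, 2, 3, 0)
    13: (3, 1, 0, 1)
    14: (0, 3, 0, 1)
    15: (0, 2, 2, 1)
    16: (3, 1, 0, 1)
    17: (0, 2, 2, 1)
    18: (3, 1, 0, 1)
    19: (3, 1, 0, 1)
    20: (0, 1, 0, 2)
    21: (2, 2, 3, 0)

These 21 weights hit 5 W_7-dot-orbits; sizes (4, 4, 5, 3, 5):

[[1, 6, 8, 20], [2, 3, 5, 14], [4, 7, 9, 15, 17], [10, 12, 21], [11, 13, 16, 18, 19]]


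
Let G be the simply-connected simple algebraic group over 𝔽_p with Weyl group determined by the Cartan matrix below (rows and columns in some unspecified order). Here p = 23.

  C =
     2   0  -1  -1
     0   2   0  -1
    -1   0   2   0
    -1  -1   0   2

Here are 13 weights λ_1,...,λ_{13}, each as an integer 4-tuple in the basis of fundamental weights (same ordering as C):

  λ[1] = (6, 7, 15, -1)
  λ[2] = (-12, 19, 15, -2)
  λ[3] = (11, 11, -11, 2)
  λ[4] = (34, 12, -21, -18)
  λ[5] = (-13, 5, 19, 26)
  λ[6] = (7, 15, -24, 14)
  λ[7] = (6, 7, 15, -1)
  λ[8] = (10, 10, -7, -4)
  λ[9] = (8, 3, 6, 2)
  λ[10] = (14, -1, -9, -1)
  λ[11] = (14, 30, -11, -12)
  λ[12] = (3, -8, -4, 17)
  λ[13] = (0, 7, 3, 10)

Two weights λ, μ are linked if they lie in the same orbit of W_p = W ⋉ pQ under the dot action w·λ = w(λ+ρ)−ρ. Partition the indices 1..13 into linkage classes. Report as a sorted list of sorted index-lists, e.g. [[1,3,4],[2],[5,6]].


C ↔ A_4 under row/col permutation; |W(A_4)| = 120.

Alcove-folded reps (p=23, 13 weights, presented ϖ-order):

  [1] (7, 0, 8, 0) · [2] (1, 7, 3, 11) · [3] (2, 8, 6, 3) · [4] (2, 8, 6, 3) · [5] (2, 8, 6, 3) · [6] (7, 0, 8, 0) · [7] (7, 0, 8, 0) · [8] (2, 8, 6, 3) · [9] (9, 4, 7, 3) · [10] (7, 0, 8, 0) · [11] (2, 8, 6, 3) · [12] (1, 7, 3, 11) · [13] (1, 7, 3, 11)

The 13 indices split into 4 linkage classes (same alcove rep ⇔ same W_23-dot-orbit):

[[1, 6, 7, 10], [2, 12, 13], [3, 4, 5, 8, 11], [9]]


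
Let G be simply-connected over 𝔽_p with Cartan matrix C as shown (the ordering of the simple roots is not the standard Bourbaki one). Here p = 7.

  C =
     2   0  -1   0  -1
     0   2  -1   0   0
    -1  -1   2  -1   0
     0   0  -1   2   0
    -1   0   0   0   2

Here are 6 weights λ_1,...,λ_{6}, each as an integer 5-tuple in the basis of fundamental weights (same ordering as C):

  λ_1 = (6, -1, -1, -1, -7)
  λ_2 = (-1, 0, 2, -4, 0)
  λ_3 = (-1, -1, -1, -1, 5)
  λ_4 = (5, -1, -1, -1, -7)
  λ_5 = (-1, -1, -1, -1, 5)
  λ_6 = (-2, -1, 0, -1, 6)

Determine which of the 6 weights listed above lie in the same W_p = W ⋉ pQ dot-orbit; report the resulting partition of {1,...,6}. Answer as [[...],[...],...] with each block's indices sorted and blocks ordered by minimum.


C ↔ D_5 under row/col permutation; |W(D_5)| = 1920.

Ā_7 reps of the 6 weights (D_5, coords as presented):

  λ_1+ρ ↦ (0, 0, 0, 0, 6);  λ_2+ρ ↦ (0, 1, 0, 3, 1);  λ_3+ρ ↦ (0, 0, 0, 0, 6);  λ_4+ρ ↦ (0, 0, 0, 0, 6);  λ_5+ρ ↦ (0, 0, 0, 0, 6);  λ_6+ρ ↦ (0, 0, 0, 0, 6)

The 6 indices split into 2 linkage classes (same alcove rep ⇔ same W_7-dot-orbit):

[[1, 3, 4, 5, 6], [2]]


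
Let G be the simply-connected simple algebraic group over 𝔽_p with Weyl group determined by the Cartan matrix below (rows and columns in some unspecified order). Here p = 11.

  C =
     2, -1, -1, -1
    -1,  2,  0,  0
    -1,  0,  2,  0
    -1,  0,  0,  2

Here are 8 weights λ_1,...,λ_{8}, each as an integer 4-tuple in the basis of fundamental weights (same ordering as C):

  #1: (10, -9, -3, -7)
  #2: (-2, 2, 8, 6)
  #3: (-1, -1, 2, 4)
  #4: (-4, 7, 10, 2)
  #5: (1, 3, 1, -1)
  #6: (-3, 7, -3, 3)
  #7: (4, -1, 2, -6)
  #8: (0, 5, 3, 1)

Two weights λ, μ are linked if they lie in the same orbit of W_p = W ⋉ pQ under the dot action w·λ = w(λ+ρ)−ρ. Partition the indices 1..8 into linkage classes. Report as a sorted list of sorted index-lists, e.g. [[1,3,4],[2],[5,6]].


Dynkin diagram of C (from the 6 off-diagonal −1 entries): D_4.

Each λ_j+ρ reduced to Ā_11; 4-tuples below use C's row order:

  λ_1 → (2, 3, 3, 1);  λ_2 → (2, 4, 2, 0);  λ_3 → (0, 0, 3, 5);  λ_4 → (0, 0, 3, 5);  λ_5 → (2, 4, 2, 0);  λ_6 → (2, 4, 2, 0);  λ_7 → (0, 0, 3, 5);  λ_8 → (2, 4, 2, 0)

Linkage partition of the 8 weights (3 classes, p=11):

[[1], [2, 5, 6, 8], [3, 4, 7]]


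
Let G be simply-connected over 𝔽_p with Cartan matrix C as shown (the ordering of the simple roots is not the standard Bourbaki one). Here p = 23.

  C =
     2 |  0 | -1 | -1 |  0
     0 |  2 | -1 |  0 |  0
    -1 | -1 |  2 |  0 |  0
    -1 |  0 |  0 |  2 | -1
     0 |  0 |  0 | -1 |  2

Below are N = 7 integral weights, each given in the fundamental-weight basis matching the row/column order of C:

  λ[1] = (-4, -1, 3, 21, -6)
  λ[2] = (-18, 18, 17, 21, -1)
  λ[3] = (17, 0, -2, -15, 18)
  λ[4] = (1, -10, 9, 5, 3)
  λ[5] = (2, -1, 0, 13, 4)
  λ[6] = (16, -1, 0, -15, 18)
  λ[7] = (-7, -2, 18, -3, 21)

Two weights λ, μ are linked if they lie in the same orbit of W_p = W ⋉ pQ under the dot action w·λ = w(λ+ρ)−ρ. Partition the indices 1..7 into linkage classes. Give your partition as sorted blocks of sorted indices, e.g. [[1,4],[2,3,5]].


A_5 Cartan matrix, 5 simple roots permuted; ρ=(1,1,1,1,1).

Folding the 7 weights λ_j+ρ into Ā_23 (reps in the given 5-coord order):

  [1] (3, 0, 1, 14, 5);  [2] (3, 0, 1, 14, 5);  [3] (3, 0, 1, 14, 5);  [4] (2, 9, 1, 6, 4);  [5] (3, 0, 1, 14, 5);  [6] (3, 0, 1, 14, 5);  [7] (2, 9, 1, 6, 4)

These 7 weights hit 2 W_23-dot-orbits; sizes (5, 2):

[[1, 2, 3, 5, 6], [4, 7]]


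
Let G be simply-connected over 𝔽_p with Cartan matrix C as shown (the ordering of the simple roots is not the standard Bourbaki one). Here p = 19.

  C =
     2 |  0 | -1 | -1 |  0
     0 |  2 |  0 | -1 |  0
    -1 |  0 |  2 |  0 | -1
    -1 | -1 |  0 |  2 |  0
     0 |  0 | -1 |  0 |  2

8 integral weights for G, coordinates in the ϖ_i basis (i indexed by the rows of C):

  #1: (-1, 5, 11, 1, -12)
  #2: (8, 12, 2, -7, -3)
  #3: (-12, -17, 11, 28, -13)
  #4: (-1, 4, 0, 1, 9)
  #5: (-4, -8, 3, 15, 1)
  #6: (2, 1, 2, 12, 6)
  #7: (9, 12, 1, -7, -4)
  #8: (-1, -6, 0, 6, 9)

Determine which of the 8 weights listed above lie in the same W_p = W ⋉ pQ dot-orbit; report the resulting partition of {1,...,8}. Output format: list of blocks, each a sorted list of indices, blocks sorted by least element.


Root system A_5: the 5×5 matrix C matches after relabeling.

Each λ_j+ρ reduced to Ā_19; 5-tuples below use C's row order:

  [1] (0, 5, 1, 2, 10);  [2] (3, 7, 1, 6, 2);  [3] (0, 5, 1, 2, 10);  [4] (0, 5, 1, 2, 10);  [5] (3, 7, 1, 6, 2);  [6] (3, 7, 1, 6, 2);  [7] (3, 7, 1, 6, 2);  [8] (0, 5, 1, 2, 10)

Grouping the 8 weights by Ā_19-representative: 2 linkage classes.

[[1, 3, 4, 8], [2, 5, 6, 7]]
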